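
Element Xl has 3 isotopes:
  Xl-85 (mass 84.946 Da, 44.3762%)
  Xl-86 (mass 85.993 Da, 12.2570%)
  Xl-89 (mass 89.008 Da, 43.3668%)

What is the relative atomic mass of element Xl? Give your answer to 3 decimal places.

86.836 Da

Average mass = Σ (abundance × isotope mass) = 0.443762 × 84.946 + 0.122570 × 85.993 + 0.433668 × 89.008
= 37.6958 + 10.5402 + 38.5999 = 86.8359 Da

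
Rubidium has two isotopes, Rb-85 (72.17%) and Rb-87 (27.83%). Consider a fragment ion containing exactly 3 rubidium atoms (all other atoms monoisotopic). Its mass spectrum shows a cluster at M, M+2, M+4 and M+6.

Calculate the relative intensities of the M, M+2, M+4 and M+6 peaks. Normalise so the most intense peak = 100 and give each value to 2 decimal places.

86.44 : 100.00 : 38.56 : 4.96

Each Rb atom is independently Rb-85 (p = 0.7217) or Rb-87 (q = 0.2783); the cluster is the binomial expansion (p + q)^3.
P(M) = 0.7217^3 = 0.375898
P(M+2) = 3 × 0.7217^2 × 0.2783^1 = 0.434858
P(M+4) = 3 × 0.7217^1 × 0.2783^2 = 0.167689
P(M+6) = 0.2783^3 = 0.021555
The M+2 peak is largest (0.434858); scaling to 100 gives 86.44 : 100.00 : 38.56 : 4.96.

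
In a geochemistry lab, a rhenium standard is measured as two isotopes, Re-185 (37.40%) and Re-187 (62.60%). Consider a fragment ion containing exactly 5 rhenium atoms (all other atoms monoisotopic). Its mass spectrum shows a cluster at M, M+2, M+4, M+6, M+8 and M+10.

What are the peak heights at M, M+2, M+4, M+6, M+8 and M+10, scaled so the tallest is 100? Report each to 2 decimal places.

Each Re atom is independently Re-185 (p = 0.3740) or Re-187 (q = 0.6260); the cluster is the binomial expansion (p + q)^5.
P(M) = 0.3740^5 = 0.007317
P(M+2) = 5 × 0.3740^4 × 0.6260^1 = 0.061239
P(M+4) = 10 × 0.3740^3 × 0.6260^2 = 0.205005
P(M+6) = 10 × 0.3740^2 × 0.6260^3 = 0.343136
P(M+8) = 5 × 0.3740^1 × 0.6260^4 = 0.287170
P(M+10) = 0.6260^5 = 0.096133
The M+6 peak is largest (0.343136); scaling to 100 gives 2.13 : 17.85 : 59.74 : 100.00 : 83.69 : 28.02.

2.13 : 17.85 : 59.74 : 100.00 : 83.69 : 28.02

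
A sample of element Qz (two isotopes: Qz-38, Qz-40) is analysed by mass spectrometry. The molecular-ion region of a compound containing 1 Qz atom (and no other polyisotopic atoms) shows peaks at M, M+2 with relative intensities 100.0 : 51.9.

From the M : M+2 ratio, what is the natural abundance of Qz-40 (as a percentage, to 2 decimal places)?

Write p for the Qz-38 fraction. I(M+2)/I(M) = [C(1,1)·p^0·(1−p)] / p^1 = 1·(1−p)/p = 51.9/100.0 = 0.5190
(1−p)/p = 0.5190/1 = 0.5190  ⇒  p = 1/(1 + 0.5190) = 0.6583
Qz-38: 65.83%, Qz-40: 34.17%.

34.17%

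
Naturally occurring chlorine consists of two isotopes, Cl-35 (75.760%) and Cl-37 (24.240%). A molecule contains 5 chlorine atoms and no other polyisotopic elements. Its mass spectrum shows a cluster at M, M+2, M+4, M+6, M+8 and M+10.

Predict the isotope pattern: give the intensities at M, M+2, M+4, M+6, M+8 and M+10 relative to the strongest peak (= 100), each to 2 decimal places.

Expanding (0.75760 + 0.24240)^5:
P(M) = 0.75760^5 = 0.249574
P(M+2) = 5 × 0.75760^4 × 0.24240^1 = 0.399266
P(M+4) = 10 × 0.75760^3 × 0.24240^2 = 0.255497
P(M+6) = 10 × 0.75760^2 × 0.24240^3 = 0.081748
P(M+8) = 5 × 0.75760^1 × 0.24240^4 = 0.013078
P(M+10) = 0.24240^5 = 0.000837
The M+2 peak is largest (0.399266); scaling to 100 gives 62.51 : 100.00 : 63.99 : 20.47 : 3.28 : 0.21.

62.51 : 100.00 : 63.99 : 20.47 : 3.28 : 0.21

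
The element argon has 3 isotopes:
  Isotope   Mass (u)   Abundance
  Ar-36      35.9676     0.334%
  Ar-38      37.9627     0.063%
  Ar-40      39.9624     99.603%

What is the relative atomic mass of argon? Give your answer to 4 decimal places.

39.9478 u

Weight each isotope mass by its fractional abundance: 0.00334 × 35.9676 + 0.00063 × 37.9627 + 0.99603 × 39.9624
= 0.12013 + 0.02392 + 39.80375 = 39.94780 u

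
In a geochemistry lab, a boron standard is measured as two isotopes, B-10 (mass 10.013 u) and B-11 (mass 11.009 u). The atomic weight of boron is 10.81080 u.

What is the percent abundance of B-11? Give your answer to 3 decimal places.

Let x be the fractional abundance of B-10; then B-11 has abundance 1 − x.
10.013·x + 11.009·(1 − x) = 10.81080
(10.013 − 11.009)·x = 10.81080 − 11.009
x = -0.19820 / -0.996 = 0.19900 → 19.900% B-10, 80.100% B-11.

80.100%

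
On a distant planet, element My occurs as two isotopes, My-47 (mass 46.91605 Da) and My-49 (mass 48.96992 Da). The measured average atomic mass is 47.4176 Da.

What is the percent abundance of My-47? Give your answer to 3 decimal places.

75.580%

With x = fraction of My-47 (so My-49 is 1 − x):
46.91605·x + 48.96992·(1 − x) = 47.4176
(46.91605 − 48.96992)·x = 47.4176 − 48.96992
x = -1.55232 / -2.05387 = 0.75580 → 75.580% My-47, 24.420% My-49.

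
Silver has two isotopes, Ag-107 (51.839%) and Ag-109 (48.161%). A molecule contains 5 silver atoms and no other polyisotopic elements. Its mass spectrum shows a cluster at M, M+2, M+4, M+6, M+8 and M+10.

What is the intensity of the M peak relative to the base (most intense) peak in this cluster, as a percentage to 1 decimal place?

11.6%

(0.51839 + 0.48161)^5 gives M 0.0374, M+2 0.1739, M+4 0.3231, M+6 0.3002, M+8 0.1394, M+10 0.0259; the largest is M+4.
P(M+4) = C(5,2) × 0.51839^3 × 0.48161^2 = 10 × 0.13930601 × 0.23194819 = 0.323118 (base)
P(M) = C(5,0) × 0.51839^5 × 0.48161^0 = 1 × 0.03743545 × 1.0000 = 0.037435
Relative intensity = 0.037435 / 0.323118 × 100 = 11.6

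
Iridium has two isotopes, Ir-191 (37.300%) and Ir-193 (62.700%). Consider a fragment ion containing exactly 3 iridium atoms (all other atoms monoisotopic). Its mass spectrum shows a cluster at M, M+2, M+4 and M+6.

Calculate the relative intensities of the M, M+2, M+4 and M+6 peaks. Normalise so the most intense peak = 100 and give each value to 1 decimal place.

11.8 : 59.5 : 100.0 : 56.0

Expanding (0.37300 + 0.62700)^3:
P(M) = 0.37300^3 = 0.051895
P(M+2) = 3 × 0.37300^2 × 0.62700^1 = 0.261702
P(M+4) = 3 × 0.37300^1 × 0.62700^2 = 0.439911
P(M+6) = 0.62700^3 = 0.246492
The M+4 peak is largest (0.439911); scaling to 100 gives 11.8 : 59.5 : 100.0 : 56.0.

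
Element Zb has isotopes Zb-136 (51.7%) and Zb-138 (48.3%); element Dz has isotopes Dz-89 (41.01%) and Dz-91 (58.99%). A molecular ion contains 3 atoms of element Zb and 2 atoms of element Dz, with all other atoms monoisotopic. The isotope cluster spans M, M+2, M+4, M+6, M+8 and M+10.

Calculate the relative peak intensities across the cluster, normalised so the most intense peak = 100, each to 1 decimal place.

Element Zb pattern (n=3): 0.13818841 : 0.38730176 : 0.36183124 : 0.11267859
Element Dz pattern (n=2): 0.16818201 : 0.48383598 : 0.34798201
Convolve the two distributions (both contribute in 2-u steps):
  M: 0.13818841×0.16818201 = 0.023241
  M+2: 0.13818841×0.48383598 + 0.38730176×0.16818201 = 0.131998
  M+4: 0.13818841×0.34798201 + 0.38730176×0.48383598 + 0.36183124×0.16818201 = 0.296331
  M+6: 0.38730176×0.34798201 + 0.36183124×0.48383598 + 0.11267859×0.16818201 = 0.328792
  M+8: 0.36183124×0.34798201 + 0.11267859×0.48383598 = 0.180429
  M+10: 0.11267859×0.34798201 = 0.039210
Scale to base peak (0.328792) = 100: 7.1 : 40.1 : 90.1 : 100.0 : 54.9 : 11.9

7.1 : 40.1 : 90.1 : 100.0 : 54.9 : 11.9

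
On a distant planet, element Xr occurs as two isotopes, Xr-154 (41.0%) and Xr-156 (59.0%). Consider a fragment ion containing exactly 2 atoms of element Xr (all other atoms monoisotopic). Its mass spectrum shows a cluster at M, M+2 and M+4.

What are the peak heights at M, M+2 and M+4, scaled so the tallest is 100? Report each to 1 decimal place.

Expanding (0.410 + 0.590)^2:
P(M) = 0.410^2 = 0.168100
P(M+2) = 2 × 0.410^1 × 0.590^1 = 0.483800
P(M+4) = 0.590^2 = 0.348100
The M+2 peak is largest (0.483800); scaling to 100 gives 34.7 : 100.0 : 72.0.

34.7 : 100.0 : 72.0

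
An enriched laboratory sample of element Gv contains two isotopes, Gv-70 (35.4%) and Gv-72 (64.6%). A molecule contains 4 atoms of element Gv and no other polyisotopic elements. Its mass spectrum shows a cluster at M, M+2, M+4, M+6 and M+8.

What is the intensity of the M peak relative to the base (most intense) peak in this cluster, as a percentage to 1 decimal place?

4.1%

Term probabilities: M 0.0157, M+2 0.1146, M+4 0.3138, M+6 0.3817, M+8 0.1742. Base peak = M+6.
P(M+6) = C(4,3) × 0.354^1 × 0.646^3 = 4 × 0.3540 × 0.26958614 = 0.381734 (base)
P(M) = C(4,0) × 0.354^4 × 0.646^0 = 1 × 0.0157041 × 1.0000 = 0.015704
Relative intensity = 0.015704 / 0.381734 × 100 = 4.1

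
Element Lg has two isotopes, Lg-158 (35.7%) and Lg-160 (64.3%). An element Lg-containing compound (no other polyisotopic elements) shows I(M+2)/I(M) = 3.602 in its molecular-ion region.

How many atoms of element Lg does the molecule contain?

For n independent Lg atoms, I(M+2)/I(M) = n · (abundance Lg-160) / (abundance Lg-158) = n · 0.643/0.357.
n = 3.602 × 0.357/0.643 = 2.00 ≈ 2

2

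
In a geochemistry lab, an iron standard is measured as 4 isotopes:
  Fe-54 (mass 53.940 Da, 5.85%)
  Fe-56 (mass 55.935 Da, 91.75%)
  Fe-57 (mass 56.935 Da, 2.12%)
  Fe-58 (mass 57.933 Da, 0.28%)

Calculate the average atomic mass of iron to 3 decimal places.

55.845 Da

The abundance-weighted mean is 0.0585 × 53.940 + 0.9175 × 55.935 + 0.0212 × 56.935 + 0.0028 × 57.933
= 3.1555 + 51.3204 + 1.2070 + 0.1622 = 55.8451 Da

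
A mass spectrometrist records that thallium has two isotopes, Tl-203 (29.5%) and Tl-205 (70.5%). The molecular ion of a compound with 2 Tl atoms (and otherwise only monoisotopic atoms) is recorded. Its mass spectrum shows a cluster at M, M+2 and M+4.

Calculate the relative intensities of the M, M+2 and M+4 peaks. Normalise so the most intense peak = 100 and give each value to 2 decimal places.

17.51 : 83.69 : 100.00

Each Tl atom is independently Tl-203 (p = 0.295) or Tl-205 (q = 0.705); the cluster is the binomial expansion (p + q)^2.
P(M) = 0.295^2 = 0.087025
P(M+2) = 2 × 0.295^1 × 0.705^1 = 0.415950
P(M+4) = 0.705^2 = 0.497025
The M+4 peak is largest (0.497025); scaling to 100 gives 17.51 : 83.69 : 100.00.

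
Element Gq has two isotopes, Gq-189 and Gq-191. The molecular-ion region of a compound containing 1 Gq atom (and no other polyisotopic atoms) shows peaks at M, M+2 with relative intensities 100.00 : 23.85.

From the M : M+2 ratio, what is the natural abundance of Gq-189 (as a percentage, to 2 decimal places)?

If p is the fraction of Gq that is Gq-189, then I(M+2)/I(M) = [C(1,1)·p^0·(1−p)] / p^1 = 1·(1−p)/p = 23.85/100.00 = 0.2385
(1−p)/p = 0.2385/1 = 0.2385  ⇒  p = 1/(1 + 0.2385) = 0.8074
Gq-189: 80.74%, Gq-191: 19.26%.

80.74%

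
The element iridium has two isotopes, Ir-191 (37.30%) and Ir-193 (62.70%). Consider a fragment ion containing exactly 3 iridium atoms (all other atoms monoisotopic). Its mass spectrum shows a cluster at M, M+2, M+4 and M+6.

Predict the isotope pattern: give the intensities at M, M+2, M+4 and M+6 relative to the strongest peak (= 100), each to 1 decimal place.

Each Ir atom is independently Ir-191 (p = 0.3730) or Ir-193 (q = 0.6270); the cluster is the binomial expansion (p + q)^3.
P(M) = 0.3730^3 = 0.051895
P(M+2) = 3 × 0.3730^2 × 0.6270^1 = 0.261702
P(M+4) = 3 × 0.3730^1 × 0.6270^2 = 0.439911
P(M+6) = 0.6270^3 = 0.246492
The M+4 peak is largest (0.439911); scaling to 100 gives 11.8 : 59.5 : 100.0 : 56.0.

11.8 : 59.5 : 100.0 : 56.0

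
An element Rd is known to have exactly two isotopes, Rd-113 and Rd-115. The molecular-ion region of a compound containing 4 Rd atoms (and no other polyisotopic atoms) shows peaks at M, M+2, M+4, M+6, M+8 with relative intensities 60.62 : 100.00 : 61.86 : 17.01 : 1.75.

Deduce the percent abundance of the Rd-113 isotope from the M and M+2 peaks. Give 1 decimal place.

Let p = fractional abundance of Rd-113. I(M+2)/I(M) = [C(4,1)·p^3·(1−p)] / p^4 = 4·(1−p)/p = 100.00/60.62 = 1.6496
(1−p)/p = 1.6496/4 = 0.4124  ⇒  p = 1/(1 + 0.4124) = 0.7080
Rd-113: 70.8%, Rd-115: 29.2%.

70.8%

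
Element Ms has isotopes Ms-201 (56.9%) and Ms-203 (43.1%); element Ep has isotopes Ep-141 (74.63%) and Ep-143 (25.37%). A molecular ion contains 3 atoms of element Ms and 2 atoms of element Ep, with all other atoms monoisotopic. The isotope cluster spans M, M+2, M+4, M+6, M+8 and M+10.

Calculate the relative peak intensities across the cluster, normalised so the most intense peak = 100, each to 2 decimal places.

Element Ms pattern (n=3): 0.18422001 : 0.41862297 : 0.31709403 : 0.08006299
Element Ep pattern (n=2): 0.55696369 : 0.37867262 : 0.06436369
Convolve the two distributions (both contribute in 2-u steps):
  M: 0.18422001×0.55696369 = 0.102604
  M+2: 0.18422001×0.37867262 + 0.41862297×0.55696369 = 0.302917
  M+4: 0.18422001×0.06436369 + 0.41862297×0.37867262 + 0.31709403×0.55696369 = 0.346988
  M+6: 0.41862297×0.06436369 + 0.31709403×0.37867262 + 0.08006299×0.55696369 = 0.191611
  M+8: 0.31709403×0.06436369 + 0.08006299×0.37867262 = 0.050727
  M+10: 0.08006299×0.06436369 = 0.005153
Scale to base peak (0.346988) = 100: 29.57 : 87.30 : 100.00 : 55.22 : 14.62 : 1.49

29.57 : 87.30 : 100.00 : 55.22 : 14.62 : 1.49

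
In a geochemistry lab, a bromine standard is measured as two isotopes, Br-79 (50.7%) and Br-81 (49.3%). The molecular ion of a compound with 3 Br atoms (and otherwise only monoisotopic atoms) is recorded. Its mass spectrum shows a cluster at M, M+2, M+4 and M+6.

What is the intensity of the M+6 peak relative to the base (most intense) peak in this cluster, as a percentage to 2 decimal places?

(0.507 + 0.493)^3 gives M 0.1303, M+2 0.3802, M+4 0.3697, M+6 0.1198; the largest is M+2.
P(M+2) = C(3,1) × 0.507^2 × 0.493^1 = 3 × 0.257049 × 0.4930 = 0.380175 (base)
P(M+6) = C(3,3) × 0.507^0 × 0.493^3 = 1 × 1.0000 × 0.11982316 = 0.119823
Relative intensity = 0.119823 / 0.380175 × 100 = 31.52

31.52%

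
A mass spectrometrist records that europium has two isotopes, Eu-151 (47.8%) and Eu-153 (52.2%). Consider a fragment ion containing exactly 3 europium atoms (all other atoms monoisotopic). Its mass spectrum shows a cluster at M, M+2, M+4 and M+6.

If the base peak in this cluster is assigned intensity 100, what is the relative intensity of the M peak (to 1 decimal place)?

28.0

Term probabilities: M 0.1092, M+2 0.3578, M+4 0.3907, M+6 0.1422. Base peak = M+4.
P(M+4) = C(3,2) × 0.478^1 × 0.522^2 = 3 × 0.4780 × 0.272484 = 0.390742 (base)
P(M) = C(3,0) × 0.478^3 × 0.522^0 = 1 × 0.10921535 × 1.0000 = 0.109215
Relative intensity = 0.109215 / 0.390742 × 100 = 28.0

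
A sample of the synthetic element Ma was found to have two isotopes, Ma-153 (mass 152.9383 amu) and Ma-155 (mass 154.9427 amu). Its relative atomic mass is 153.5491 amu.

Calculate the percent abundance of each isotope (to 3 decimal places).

Ma-153: 69.527%, Ma-155: 30.473%

With x = fraction of Ma-153 (so Ma-155 is 1 − x):
152.9383·x + 154.9427·(1 − x) = 153.5491
(152.9383 − 154.9427)·x = 153.5491 − 154.9427
x = -1.3936 / -2.0044 = 0.69527 → 69.527% Ma-153, 30.473% Ma-155.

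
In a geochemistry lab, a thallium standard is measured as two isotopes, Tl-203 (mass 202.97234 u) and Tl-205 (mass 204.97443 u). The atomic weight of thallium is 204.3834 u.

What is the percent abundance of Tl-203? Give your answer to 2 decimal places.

Let x be the fractional abundance of Tl-203; then Tl-205 has abundance 1 − x.
202.97234·x + 204.97443·(1 − x) = 204.3834
(202.97234 − 204.97443)·x = 204.3834 − 204.97443
x = -0.59103 / -2.00209 = 0.29521 → 29.52% Tl-203, 70.48% Tl-205.

29.52%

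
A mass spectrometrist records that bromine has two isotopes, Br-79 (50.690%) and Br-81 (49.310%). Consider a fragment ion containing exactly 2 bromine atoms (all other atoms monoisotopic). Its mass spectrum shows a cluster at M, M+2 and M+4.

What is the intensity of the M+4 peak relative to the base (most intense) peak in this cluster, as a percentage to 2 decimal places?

48.64%

Binomial terms of (0.50690 + 0.49310)^2: M 0.2569, M+2 0.4999, M+4 0.2431 → M+2 is the base peak.
P(M+2) = C(2,1) × 0.50690^1 × 0.49310^1 = 2 × 0.5069 × 0.4931 = 0.499905 (base)
P(M+4) = C(2,2) × 0.50690^0 × 0.49310^2 = 1 × 1.0000 × 0.24314761 = 0.243148
Relative intensity = 0.243148 / 0.499905 × 100 = 48.64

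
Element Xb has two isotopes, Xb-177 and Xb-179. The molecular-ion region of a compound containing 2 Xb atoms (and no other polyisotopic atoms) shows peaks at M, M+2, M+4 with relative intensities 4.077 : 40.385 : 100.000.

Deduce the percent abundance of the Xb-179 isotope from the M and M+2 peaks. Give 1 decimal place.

Write p for the Xb-177 fraction. I(M+2)/I(M) = [C(2,1)·p^1·(1−p)] / p^2 = 2·(1−p)/p = 40.385/4.077 = 9.9056
(1−p)/p = 9.9056/2 = 4.9528  ⇒  p = 1/(1 + 4.9528) = 0.1680
Xb-177: 16.8%, Xb-179: 83.2%.

83.2%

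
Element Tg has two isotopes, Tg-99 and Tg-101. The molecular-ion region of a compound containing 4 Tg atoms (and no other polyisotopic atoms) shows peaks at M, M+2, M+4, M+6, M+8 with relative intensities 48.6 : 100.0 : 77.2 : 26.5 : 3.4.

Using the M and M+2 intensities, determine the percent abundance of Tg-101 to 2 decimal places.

33.97%

Let p = fractional abundance of Tg-99. I(M+2)/I(M) = [C(4,1)·p^3·(1−p)] / p^4 = 4·(1−p)/p = 100.0/48.6 = 2.0576
(1−p)/p = 2.0576/4 = 0.5144  ⇒  p = 1/(1 + 0.5144) = 0.6603
Tg-99: 66.03%, Tg-101: 33.97%.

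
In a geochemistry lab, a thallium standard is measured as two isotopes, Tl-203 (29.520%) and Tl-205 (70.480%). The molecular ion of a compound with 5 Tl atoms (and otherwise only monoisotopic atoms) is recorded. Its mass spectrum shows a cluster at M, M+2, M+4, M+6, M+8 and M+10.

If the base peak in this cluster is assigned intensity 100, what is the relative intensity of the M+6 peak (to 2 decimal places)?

83.77

Binomial terms of (0.29520 + 0.70480)^5: M 0.0022, M+2 0.0268, M+4 0.1278, M+6 0.3051, M+8 0.3642, M+10 0.1739 → M+8 is the base peak.
P(M+8) = C(5,4) × 0.29520^1 × 0.70480^4 = 5 × 0.2952 × 0.24675365 = 0.364208 (base)
P(M+6) = C(5,3) × 0.29520^2 × 0.70480^3 = 10 × 0.08714304 × 0.35010449 = 0.305092
Relative intensity = 0.305092 / 0.364208 × 100 = 83.77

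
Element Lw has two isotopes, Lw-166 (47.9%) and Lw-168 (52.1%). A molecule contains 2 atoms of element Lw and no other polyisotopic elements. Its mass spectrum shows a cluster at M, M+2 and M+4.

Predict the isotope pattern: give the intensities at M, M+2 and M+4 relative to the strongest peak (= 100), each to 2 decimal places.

45.97 : 100.00 : 54.38

The 2 Lw atoms are independent, so intensities follow the terms of (0.479 + 0.521)^2.
P(M) = 0.479^2 = 0.229441
P(M+2) = 2 × 0.479^1 × 0.521^1 = 0.499118
P(M+4) = 0.521^2 = 0.271441
The M+2 peak is largest (0.499118); scaling to 100 gives 45.97 : 100.00 : 54.38.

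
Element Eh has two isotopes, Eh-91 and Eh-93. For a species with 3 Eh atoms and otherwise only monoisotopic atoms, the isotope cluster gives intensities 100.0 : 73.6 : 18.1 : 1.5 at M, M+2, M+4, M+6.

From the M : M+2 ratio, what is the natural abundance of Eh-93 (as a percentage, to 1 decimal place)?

Write p for the Eh-91 fraction. I(M+2)/I(M) = [C(3,1)·p^2·(1−p)] / p^3 = 3·(1−p)/p = 73.6/100.0 = 0.7360
(1−p)/p = 0.7360/3 = 0.2453  ⇒  p = 1/(1 + 0.2453) = 0.8030
Eh-91: 80.3%, Eh-93: 19.7%.

19.7%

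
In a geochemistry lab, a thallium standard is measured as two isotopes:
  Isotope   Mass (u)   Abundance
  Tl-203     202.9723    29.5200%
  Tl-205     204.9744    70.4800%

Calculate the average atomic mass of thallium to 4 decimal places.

The abundance-weighted mean is 0.295200 × 202.9723 + 0.704800 × 204.9744
= 59.91742 + 144.46596 = 204.38338 u

204.3834 u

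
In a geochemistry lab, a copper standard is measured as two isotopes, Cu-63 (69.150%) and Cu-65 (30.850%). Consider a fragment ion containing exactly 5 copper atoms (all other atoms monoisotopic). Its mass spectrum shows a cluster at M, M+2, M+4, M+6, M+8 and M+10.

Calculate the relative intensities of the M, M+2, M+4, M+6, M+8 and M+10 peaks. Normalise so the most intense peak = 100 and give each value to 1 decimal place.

44.8 : 100.0 : 89.2 : 39.8 : 8.9 : 0.8

Each Cu atom is independently Cu-63 (p = 0.69150) or Cu-65 (q = 0.30850); the cluster is the binomial expansion (p + q)^5.
P(M) = 0.69150^5 = 0.158111
P(M+2) = 5 × 0.69150^4 × 0.30850^1 = 0.352691
P(M+4) = 10 × 0.69150^3 × 0.30850^2 = 0.314693
P(M+6) = 10 × 0.69150^2 × 0.30850^3 = 0.140394
P(M+8) = 5 × 0.69150^1 × 0.30850^4 = 0.031317
P(M+10) = 0.30850^5 = 0.002794
The M+2 peak is largest (0.352691); scaling to 100 gives 44.8 : 100.0 : 89.2 : 39.8 : 8.9 : 0.8.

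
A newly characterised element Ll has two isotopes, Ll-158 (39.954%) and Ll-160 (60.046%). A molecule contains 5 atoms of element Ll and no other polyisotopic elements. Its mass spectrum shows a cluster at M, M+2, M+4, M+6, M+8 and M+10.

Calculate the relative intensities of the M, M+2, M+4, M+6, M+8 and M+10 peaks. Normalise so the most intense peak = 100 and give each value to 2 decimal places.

Each Ll atom is independently Ll-158 (p = 0.39954) or Ll-160 (q = 0.60046); the cluster is the binomial expansion (p + q)^5.
P(M) = 0.39954^5 = 0.010181
P(M+2) = 5 × 0.39954^4 × 0.60046^1 = 0.076506
P(M+4) = 10 × 0.39954^3 × 0.60046^2 = 0.229958
P(M+6) = 10 × 0.39954^2 × 0.60046^3 = 0.345599
P(M+8) = 5 × 0.39954^1 × 0.60046^4 = 0.259697
P(M+10) = 0.60046^5 = 0.078059
The M+6 peak is largest (0.345599); scaling to 100 gives 2.95 : 22.14 : 66.54 : 100.00 : 75.14 : 22.59.

2.95 : 22.14 : 66.54 : 100.00 : 75.14 : 22.59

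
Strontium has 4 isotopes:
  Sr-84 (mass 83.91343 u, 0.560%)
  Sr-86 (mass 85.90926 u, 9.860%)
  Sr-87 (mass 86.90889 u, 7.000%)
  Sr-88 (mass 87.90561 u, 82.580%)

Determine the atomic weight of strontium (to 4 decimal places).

The abundance-weighted mean is 0.00560 × 83.91343 + 0.09860 × 85.90926 + 0.07000 × 86.90889 + 0.82580 × 87.90561
= 0.469915 + 8.470653 + 6.083622 + 72.592453 = 87.616643 u

87.6166 u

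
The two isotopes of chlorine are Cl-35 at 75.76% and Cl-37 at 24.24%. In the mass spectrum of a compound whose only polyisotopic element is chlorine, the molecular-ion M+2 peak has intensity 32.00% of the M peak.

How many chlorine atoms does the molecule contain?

With n Cl atoms, P(M+2)/P(M) = C(n,1)·p^(n−1)q / p^n = n·q/p = n · 0.2424/0.7576.
n = 0.3200 × 0.7576/0.2424 = 1.00 ≈ 1

1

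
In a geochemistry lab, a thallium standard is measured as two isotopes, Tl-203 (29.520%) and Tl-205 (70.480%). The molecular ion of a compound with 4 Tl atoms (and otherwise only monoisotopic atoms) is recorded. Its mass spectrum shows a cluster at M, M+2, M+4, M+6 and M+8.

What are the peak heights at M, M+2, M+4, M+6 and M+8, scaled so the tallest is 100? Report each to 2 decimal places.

1.84 : 17.54 : 62.83 : 100.00 : 59.69

Each Tl atom is independently Tl-203 (p = 0.29520) or Tl-205 (q = 0.70480); the cluster is the binomial expansion (p + q)^4.
P(M) = 0.29520^4 = 0.007594
P(M+2) = 4 × 0.29520^3 × 0.70480^1 = 0.072523
P(M+4) = 6 × 0.29520^2 × 0.70480^2 = 0.259726
P(M+6) = 4 × 0.29520^1 × 0.70480^3 = 0.413403
P(M+8) = 0.70480^4 = 0.246754
The M+6 peak is largest (0.413403); scaling to 100 gives 1.84 : 17.54 : 62.83 : 100.00 : 59.69.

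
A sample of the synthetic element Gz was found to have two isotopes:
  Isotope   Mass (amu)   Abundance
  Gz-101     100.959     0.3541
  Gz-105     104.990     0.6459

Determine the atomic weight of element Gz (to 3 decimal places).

The abundance-weighted mean is 0.3541 × 100.959 + 0.6459 × 104.990
= 35.7496 + 67.8130 = 103.5626 amu

103.563 amu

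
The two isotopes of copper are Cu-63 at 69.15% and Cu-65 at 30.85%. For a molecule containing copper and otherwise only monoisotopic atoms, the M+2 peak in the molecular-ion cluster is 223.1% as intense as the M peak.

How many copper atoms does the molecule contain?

The M+2/M ratio from n Cu atoms is n · q/p = n · 0.3085/0.6915.
n = 2.231 × 0.6915/0.3085 = 5.00 ≈ 5

5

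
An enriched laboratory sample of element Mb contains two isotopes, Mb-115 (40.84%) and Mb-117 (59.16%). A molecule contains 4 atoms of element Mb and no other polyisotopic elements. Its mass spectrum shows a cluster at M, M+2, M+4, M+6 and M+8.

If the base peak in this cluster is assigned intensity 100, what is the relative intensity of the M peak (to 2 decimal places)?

7.94

Term probabilities: M 0.0278, M+2 0.1612, M+4 0.3503, M+6 0.3382, M+8 0.1225. Base peak = M+4.
P(M+4) = C(4,2) × 0.4084^2 × 0.5916^2 = 6 × 0.16679056 × 0.34999056 = 0.350251 (base)
P(M) = C(4,0) × 0.4084^4 × 0.5916^0 = 1 × 0.02781909 × 1.0000 = 0.027819
Relative intensity = 0.027819 / 0.350251 × 100 = 7.94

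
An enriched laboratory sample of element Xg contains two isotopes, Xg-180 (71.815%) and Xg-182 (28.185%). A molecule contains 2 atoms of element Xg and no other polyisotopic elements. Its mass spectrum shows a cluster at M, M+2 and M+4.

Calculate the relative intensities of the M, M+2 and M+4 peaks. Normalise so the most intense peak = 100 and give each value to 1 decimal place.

Expanding (0.71815 + 0.28185)^2:
P(M) = 0.71815^2 = 0.515739
P(M+2) = 2 × 0.71815^1 × 0.28185^1 = 0.404821
P(M+4) = 0.28185^2 = 0.079439
The M peak is largest (0.515739); scaling to 100 gives 100.0 : 78.5 : 15.4.

100.0 : 78.5 : 15.4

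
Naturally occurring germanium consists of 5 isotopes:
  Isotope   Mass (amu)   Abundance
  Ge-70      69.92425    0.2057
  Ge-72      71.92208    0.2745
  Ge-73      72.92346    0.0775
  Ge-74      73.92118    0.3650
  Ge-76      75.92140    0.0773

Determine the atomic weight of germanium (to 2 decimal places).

72.63 amu

Ar = Σ fᵢ·mᵢ = 0.2057 × 69.92425 + 0.2745 × 71.92208 + 0.0775 × 72.92346 + 0.3650 × 73.92118 + 0.0773 × 75.92140
= 14.383418 + 19.742611 + 5.651568 + 26.981231 + 5.868724 = 72.627552 amu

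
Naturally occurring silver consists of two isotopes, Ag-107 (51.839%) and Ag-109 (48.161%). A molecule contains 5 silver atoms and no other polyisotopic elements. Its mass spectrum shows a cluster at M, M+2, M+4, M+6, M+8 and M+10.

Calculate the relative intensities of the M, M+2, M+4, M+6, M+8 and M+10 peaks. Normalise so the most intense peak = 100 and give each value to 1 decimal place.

Each Ag atom is independently Ag-107 (p = 0.51839) or Ag-109 (q = 0.48161); the cluster is the binomial expansion (p + q)^5.
P(M) = 0.51839^5 = 0.037435
P(M+2) = 5 × 0.51839^4 × 0.48161^1 = 0.173897
P(M+4) = 10 × 0.51839^3 × 0.48161^2 = 0.323118
P(M+6) = 10 × 0.51839^2 × 0.48161^3 = 0.300192
P(M+8) = 5 × 0.51839^1 × 0.48161^4 = 0.139447
P(M+10) = 0.48161^5 = 0.025911
The M+4 peak is largest (0.323118); scaling to 100 gives 11.6 : 53.8 : 100.0 : 92.9 : 43.2 : 8.0.

11.6 : 53.8 : 100.0 : 92.9 : 43.2 : 8.0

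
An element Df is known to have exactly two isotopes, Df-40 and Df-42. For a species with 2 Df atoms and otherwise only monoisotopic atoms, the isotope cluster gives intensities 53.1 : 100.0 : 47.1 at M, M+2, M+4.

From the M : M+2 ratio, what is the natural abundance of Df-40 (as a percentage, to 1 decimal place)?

Let p = fractional abundance of Df-40. I(M+2)/I(M) = [C(2,1)·p^1·(1−p)] / p^2 = 2·(1−p)/p = 100.0/53.1 = 1.8832
(1−p)/p = 1.8832/2 = 0.9416  ⇒  p = 1/(1 + 0.9416) = 0.5150
Df-40: 51.5%, Df-42: 48.5%.

51.5%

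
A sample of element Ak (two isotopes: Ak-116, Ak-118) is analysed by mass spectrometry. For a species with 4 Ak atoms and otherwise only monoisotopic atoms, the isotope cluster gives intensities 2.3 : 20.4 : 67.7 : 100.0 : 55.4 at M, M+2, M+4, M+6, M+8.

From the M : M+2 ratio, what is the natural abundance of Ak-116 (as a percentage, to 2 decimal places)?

Write p for the Ak-116 fraction. I(M+2)/I(M) = [C(4,1)·p^3·(1−p)] / p^4 = 4·(1−p)/p = 20.4/2.3 = 8.8696
(1−p)/p = 8.8696/4 = 2.2174  ⇒  p = 1/(1 + 2.2174) = 0.3108
Ak-116: 31.08%, Ak-118: 68.92%.

31.08%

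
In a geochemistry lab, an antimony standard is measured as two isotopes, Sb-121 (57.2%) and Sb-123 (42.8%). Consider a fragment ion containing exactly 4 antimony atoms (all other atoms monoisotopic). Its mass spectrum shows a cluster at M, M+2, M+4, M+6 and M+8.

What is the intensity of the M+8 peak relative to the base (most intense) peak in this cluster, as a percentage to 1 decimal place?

Term probabilities: M 0.1070, M+2 0.3204, M+4 0.3596, M+6 0.1794, M+8 0.0336. Base peak = M+4.
P(M+4) = C(4,2) × 0.572^2 × 0.428^2 = 6 × 0.327184 × 0.183184 = 0.359609 (base)
P(M+8) = C(4,4) × 0.572^0 × 0.428^4 = 1 × 1.0000 × 0.03355638 = 0.033556
Relative intensity = 0.033556 / 0.359609 × 100 = 9.3

9.3%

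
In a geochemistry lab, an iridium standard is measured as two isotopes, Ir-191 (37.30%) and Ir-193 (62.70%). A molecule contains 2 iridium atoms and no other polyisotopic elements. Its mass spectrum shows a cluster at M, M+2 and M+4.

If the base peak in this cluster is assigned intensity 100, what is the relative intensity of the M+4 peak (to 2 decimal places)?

84.05

Binomial terms of (0.3730 + 0.6270)^2: M 0.1391, M+2 0.4677, M+4 0.3931 → M+2 is the base peak.
P(M+2) = C(2,1) × 0.3730^1 × 0.6270^1 = 2 × 0.3730 × 0.6270 = 0.467742 (base)
P(M+4) = C(2,2) × 0.3730^0 × 0.6270^2 = 1 × 1.0000 × 0.393129 = 0.393129
Relative intensity = 0.393129 / 0.467742 × 100 = 84.05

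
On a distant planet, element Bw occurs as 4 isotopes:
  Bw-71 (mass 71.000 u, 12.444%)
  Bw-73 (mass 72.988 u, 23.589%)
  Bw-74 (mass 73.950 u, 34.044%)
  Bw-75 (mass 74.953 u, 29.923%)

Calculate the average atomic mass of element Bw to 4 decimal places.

73.6561 u

Ar = Σ fᵢ·mᵢ = 0.12444 × 71.000 + 0.23589 × 72.988 + 0.34044 × 73.950 + 0.29923 × 74.953
= 8.83524 + 17.21714 + 25.17554 + 22.42819 = 73.65611 u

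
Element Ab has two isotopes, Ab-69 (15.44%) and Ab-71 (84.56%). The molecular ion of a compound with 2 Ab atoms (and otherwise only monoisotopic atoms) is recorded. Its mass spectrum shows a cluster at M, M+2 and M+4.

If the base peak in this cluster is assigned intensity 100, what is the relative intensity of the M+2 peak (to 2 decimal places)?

36.52

Term probabilities: M 0.0238, M+2 0.2611, M+4 0.7150. Base peak = M+4.
P(M+4) = C(2,2) × 0.1544^0 × 0.8456^2 = 1 × 1.0000 × 0.71503936 = 0.715039 (base)
P(M+2) = C(2,1) × 0.1544^1 × 0.8456^1 = 2 × 0.1544 × 0.8456 = 0.261121
Relative intensity = 0.261121 / 0.715039 × 100 = 36.52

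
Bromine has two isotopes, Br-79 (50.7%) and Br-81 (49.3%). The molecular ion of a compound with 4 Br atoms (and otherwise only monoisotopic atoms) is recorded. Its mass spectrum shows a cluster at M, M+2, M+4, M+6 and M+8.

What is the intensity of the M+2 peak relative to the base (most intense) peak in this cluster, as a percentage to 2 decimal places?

68.56%

(0.507 + 0.493)^4 gives M 0.0661, M+2 0.2570, M+4 0.3749, M+6 0.2430, M+8 0.0591; the largest is M+4.
P(M+4) = C(4,2) × 0.507^2 × 0.493^2 = 6 × 0.257049 × 0.243049 = 0.374853 (base)
P(M+2) = C(4,1) × 0.507^3 × 0.493^1 = 4 × 0.13032384 × 0.4930 = 0.256999
Relative intensity = 0.256999 / 0.374853 × 100 = 68.56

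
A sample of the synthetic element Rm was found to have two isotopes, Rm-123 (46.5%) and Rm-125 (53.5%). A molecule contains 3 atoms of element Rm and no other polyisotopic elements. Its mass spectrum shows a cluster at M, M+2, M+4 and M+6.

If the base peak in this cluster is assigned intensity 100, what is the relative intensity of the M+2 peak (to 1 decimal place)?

86.9

(0.465 + 0.535)^3 gives M 0.1005, M+2 0.3470, M+4 0.3993, M+6 0.1531; the largest is M+4.
P(M+4) = C(3,2) × 0.465^1 × 0.535^2 = 3 × 0.4650 × 0.286225 = 0.399284 (base)
P(M+2) = C(3,1) × 0.465^2 × 0.535^1 = 3 × 0.216225 × 0.5350 = 0.347041
Relative intensity = 0.347041 / 0.399284 × 100 = 86.9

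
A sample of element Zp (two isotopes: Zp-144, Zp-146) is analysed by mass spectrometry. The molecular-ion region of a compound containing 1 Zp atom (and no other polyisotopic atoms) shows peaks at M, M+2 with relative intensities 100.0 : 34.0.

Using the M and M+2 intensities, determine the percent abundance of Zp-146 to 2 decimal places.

25.37%

If p is the fraction of Zp that is Zp-144, then I(M+2)/I(M) = [C(1,1)·p^0·(1−p)] / p^1 = 1·(1−p)/p = 34.0/100.0 = 0.3400
(1−p)/p = 0.3400/1 = 0.3400  ⇒  p = 1/(1 + 0.3400) = 0.7463
Zp-144: 74.63%, Zp-146: 25.37%.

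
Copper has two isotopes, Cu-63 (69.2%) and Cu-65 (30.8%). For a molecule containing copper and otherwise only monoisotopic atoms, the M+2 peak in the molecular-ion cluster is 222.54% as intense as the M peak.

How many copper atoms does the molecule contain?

5

For n independent Cu atoms, I(M+2)/I(M) = n · (abundance Cu-65) / (abundance Cu-63) = n · 0.308/0.692.
n = 2.2254 × 0.692/0.308 = 5.00 ≈ 5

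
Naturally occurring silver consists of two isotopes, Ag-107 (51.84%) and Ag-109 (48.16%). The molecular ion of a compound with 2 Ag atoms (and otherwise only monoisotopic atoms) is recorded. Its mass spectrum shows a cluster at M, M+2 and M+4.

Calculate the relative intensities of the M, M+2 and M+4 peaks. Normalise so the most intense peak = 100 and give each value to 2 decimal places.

53.82 : 100.00 : 46.45

Expanding (0.5184 + 0.4816)^2:
P(M) = 0.5184^2 = 0.268739
P(M+2) = 2 × 0.5184^1 × 0.4816^1 = 0.499323
P(M+4) = 0.4816^2 = 0.231939
The M+2 peak is largest (0.499323); scaling to 100 gives 53.82 : 100.00 : 46.45.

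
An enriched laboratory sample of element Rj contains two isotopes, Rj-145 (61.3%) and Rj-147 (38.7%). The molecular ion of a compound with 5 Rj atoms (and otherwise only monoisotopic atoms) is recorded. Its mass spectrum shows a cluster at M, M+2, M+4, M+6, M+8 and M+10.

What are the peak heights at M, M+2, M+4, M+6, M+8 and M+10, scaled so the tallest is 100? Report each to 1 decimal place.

Expanding (0.613 + 0.387)^5:
P(M) = 0.613^5 = 0.086557
P(M+2) = 5 × 0.613^4 × 0.387^1 = 0.273227
P(M+4) = 10 × 0.613^3 × 0.387^2 = 0.344987
P(M+6) = 10 × 0.613^2 × 0.387^3 = 0.217798
P(M+8) = 5 × 0.613^1 × 0.387^4 = 0.068750
P(M+10) = 0.387^5 = 0.008681
The M+4 peak is largest (0.344987); scaling to 100 gives 25.1 : 79.2 : 100.0 : 63.1 : 19.9 : 2.5.

25.1 : 79.2 : 100.0 : 63.1 : 19.9 : 2.5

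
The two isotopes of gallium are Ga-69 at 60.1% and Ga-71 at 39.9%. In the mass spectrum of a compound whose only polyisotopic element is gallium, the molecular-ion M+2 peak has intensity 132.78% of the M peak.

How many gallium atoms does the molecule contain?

2

With n Ga atoms, P(M+2)/P(M) = C(n,1)·p^(n−1)q / p^n = n·q/p = n · 0.399/0.601.
n = 1.3278 × 0.601/0.399 = 2.00 ≈ 2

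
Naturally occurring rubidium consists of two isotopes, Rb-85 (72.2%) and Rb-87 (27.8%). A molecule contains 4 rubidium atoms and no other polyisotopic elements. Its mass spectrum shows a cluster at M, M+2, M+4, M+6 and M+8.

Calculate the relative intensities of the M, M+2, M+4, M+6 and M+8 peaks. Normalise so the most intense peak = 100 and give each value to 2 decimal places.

64.93 : 100.00 : 57.76 : 14.83 : 1.43

Expanding (0.722 + 0.278)^4:
P(M) = 0.722^4 = 0.271737
P(M+2) = 4 × 0.722^3 × 0.278^1 = 0.418520
P(M+4) = 6 × 0.722^2 × 0.278^2 = 0.241721
P(M+6) = 4 × 0.722^1 × 0.278^3 = 0.062049
P(M+8) = 0.278^4 = 0.005973
The M+2 peak is largest (0.418520); scaling to 100 gives 64.93 : 100.00 : 57.76 : 14.83 : 1.43.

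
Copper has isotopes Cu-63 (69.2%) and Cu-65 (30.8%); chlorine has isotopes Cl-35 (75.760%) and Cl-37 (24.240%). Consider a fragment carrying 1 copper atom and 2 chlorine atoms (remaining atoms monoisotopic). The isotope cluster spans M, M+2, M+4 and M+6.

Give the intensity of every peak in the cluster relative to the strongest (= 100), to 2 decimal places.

92.17 : 100.00 : 35.69 : 4.20

Copper pattern (n=1): 0.6920 : 0.3080
Chlorine pattern (n=2): 0.57395776 : 0.36728448 : 0.05875776
Convolve the two distributions (both contribute in 2-u steps):
  M: 0.6920×0.57395776 = 0.397179
  M+2: 0.6920×0.36728448 + 0.3080×0.57395776 = 0.430940
  M+4: 0.6920×0.05875776 + 0.3080×0.36728448 = 0.153784
  M+6: 0.3080×0.05875776 = 0.018097
Scale to base peak (0.430940) = 100: 92.17 : 100.00 : 35.69 : 4.20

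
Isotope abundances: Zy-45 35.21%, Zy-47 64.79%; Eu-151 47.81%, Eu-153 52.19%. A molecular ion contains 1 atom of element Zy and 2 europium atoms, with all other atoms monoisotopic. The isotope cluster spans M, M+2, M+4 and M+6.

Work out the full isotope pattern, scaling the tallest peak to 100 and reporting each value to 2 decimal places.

19.20 : 77.24 : 100.00 : 42.09

Element Zy pattern (n=1): 0.3521 : 0.6479
Europium pattern (n=2): 0.22857961 : 0.49904078 : 0.27237961
Convolve the two distributions (both contribute in 2-u steps):
  M: 0.3521×0.22857961 = 0.080483
  M+2: 0.3521×0.49904078 + 0.6479×0.22857961 = 0.323809
  M+4: 0.3521×0.27237961 + 0.6479×0.49904078 = 0.419233
  M+6: 0.6479×0.27237961 = 0.176475
Scale to base peak (0.419233) = 100: 19.20 : 77.24 : 100.00 : 42.09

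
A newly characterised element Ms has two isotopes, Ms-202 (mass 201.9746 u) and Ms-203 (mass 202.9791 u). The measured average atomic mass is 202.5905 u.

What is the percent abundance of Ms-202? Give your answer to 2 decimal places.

38.69%

Let x be the fractional abundance of Ms-202; then Ms-203 has abundance 1 − x.
201.9746·x + 202.9791·(1 − x) = 202.5905
(201.9746 − 202.9791)·x = 202.5905 − 202.9791
x = -0.3886 / -1.0045 = 0.38686 → 38.69% Ms-202, 61.31% Ms-203.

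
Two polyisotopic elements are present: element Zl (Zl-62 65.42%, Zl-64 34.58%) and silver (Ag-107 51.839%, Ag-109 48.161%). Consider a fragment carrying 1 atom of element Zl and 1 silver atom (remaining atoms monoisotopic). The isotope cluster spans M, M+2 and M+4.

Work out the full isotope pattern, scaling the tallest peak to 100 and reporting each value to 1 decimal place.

68.6 : 100.0 : 33.7

Element Zl pattern (n=1): 0.6542 : 0.3458
Silver pattern (n=1): 0.51839 : 0.48161
Convolve the two distributions (both contribute in 2-u steps):
  M: 0.6542×0.51839 = 0.339131
  M+2: 0.6542×0.48161 + 0.3458×0.51839 = 0.494329
  M+4: 0.3458×0.48161 = 0.166541
Scale to base peak (0.494329) = 100: 68.6 : 100.0 : 33.7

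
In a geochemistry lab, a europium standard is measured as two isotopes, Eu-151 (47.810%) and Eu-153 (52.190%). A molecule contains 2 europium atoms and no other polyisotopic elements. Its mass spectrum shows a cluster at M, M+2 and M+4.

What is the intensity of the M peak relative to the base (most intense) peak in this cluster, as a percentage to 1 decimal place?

Term probabilities: M 0.2286, M+2 0.4990, M+4 0.2724. Base peak = M+2.
P(M+2) = C(2,1) × 0.47810^1 × 0.52190^1 = 2 × 0.4781 × 0.5219 = 0.499041 (base)
P(M) = C(2,0) × 0.47810^2 × 0.52190^0 = 1 × 0.22857961 × 1.0000 = 0.228580
Relative intensity = 0.228580 / 0.499041 × 100 = 45.8

45.8%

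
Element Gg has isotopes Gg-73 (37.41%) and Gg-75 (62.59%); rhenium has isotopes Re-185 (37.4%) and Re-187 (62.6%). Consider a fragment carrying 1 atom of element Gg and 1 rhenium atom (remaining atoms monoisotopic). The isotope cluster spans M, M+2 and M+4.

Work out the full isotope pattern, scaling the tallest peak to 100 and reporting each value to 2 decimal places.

Element Gg pattern (n=1): 0.3741 : 0.6259
Rhenium pattern (n=1): 0.3740 : 0.6260
Convolve the two distributions (both contribute in 2-u steps):
  M: 0.3741×0.3740 = 0.139913
  M+2: 0.3741×0.6260 + 0.6259×0.3740 = 0.468273
  M+4: 0.6259×0.6260 = 0.391813
Scale to base peak (0.468273) = 100: 29.88 : 100.00 : 83.67

29.88 : 100.00 : 83.67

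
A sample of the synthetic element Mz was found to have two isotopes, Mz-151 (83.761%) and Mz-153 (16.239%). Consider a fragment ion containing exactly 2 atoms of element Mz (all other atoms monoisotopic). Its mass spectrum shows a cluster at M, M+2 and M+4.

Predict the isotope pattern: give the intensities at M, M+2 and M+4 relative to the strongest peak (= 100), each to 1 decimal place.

100.0 : 38.8 : 3.8

The 2 Mz atoms are independent, so intensities follow the terms of (0.83761 + 0.16239)^2.
P(M) = 0.83761^2 = 0.701591
P(M+2) = 2 × 0.83761^1 × 0.16239^1 = 0.272039
P(M+4) = 0.16239^2 = 0.026371
The M peak is largest (0.701591); scaling to 100 gives 100.0 : 38.8 : 3.8.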